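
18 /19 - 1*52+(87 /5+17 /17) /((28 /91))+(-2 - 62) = -5249 /95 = -55.25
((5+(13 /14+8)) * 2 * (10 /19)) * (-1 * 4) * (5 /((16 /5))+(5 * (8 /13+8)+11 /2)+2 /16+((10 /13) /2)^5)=-22399144125 /7597226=-2948.33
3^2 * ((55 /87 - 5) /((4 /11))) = -3135 /29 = -108.10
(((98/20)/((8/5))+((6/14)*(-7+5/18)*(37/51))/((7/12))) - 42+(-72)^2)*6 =30848.88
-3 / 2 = -1.50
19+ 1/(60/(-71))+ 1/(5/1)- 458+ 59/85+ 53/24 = -59443/136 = -437.08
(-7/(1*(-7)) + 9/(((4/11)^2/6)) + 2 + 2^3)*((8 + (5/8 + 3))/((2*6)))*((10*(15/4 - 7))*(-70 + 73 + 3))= -20280975/256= -79222.56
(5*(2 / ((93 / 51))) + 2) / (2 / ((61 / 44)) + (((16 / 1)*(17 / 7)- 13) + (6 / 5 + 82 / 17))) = 8420440 / 37493539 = 0.22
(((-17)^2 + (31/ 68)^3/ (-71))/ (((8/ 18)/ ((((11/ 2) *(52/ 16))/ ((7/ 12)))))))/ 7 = 24910401410037/ 8751271424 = 2846.49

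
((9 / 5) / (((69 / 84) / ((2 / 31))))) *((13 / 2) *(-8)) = -26208 / 3565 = -7.35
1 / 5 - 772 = -3859 / 5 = -771.80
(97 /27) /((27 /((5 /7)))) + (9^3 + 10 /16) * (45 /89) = 1340724815 /3633336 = 369.01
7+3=10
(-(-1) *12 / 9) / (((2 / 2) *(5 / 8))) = 32 / 15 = 2.13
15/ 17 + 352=5999/ 17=352.88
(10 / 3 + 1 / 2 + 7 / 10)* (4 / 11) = 272 / 165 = 1.65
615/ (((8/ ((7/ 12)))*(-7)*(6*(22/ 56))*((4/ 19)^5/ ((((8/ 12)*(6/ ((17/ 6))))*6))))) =-10659606195/ 191488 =-55667.23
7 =7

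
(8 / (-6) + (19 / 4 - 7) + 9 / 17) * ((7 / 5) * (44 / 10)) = -47971 / 2550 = -18.81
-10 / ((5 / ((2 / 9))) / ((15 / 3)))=-20 / 9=-2.22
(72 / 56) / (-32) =-9 / 224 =-0.04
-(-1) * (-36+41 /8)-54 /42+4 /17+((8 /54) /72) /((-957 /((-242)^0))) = -7067923019 /221388552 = -31.93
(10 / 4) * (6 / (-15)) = -1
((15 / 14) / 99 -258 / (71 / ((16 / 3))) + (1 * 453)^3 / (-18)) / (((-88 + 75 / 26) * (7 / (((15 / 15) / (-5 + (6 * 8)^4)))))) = 2202253994330 / 1348696787331201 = 0.00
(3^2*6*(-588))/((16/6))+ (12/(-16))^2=-190503/16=-11906.44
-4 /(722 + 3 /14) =-56 /10111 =-0.01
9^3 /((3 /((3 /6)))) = 243 /2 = 121.50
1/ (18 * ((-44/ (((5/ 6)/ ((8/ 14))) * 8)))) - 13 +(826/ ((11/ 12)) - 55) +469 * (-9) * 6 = -58195187/ 2376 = -24492.92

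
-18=-18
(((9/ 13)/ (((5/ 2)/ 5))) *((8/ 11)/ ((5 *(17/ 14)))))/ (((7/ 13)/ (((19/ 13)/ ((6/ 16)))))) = 14592/ 12155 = 1.20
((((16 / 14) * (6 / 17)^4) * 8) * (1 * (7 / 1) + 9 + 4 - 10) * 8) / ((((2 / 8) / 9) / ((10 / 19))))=2388787200 / 11108293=215.05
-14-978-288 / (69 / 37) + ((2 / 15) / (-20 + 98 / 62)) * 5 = -45169810 / 39399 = -1146.47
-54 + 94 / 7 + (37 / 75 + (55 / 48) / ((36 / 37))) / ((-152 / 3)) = -622124509 / 15321600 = -40.60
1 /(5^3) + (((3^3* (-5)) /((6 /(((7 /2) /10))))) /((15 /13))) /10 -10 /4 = -6349 /2000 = -3.17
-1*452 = -452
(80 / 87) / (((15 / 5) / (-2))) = -160 / 261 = -0.61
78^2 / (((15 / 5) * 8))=507 / 2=253.50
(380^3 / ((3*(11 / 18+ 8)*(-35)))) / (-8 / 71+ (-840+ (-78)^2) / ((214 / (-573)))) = 50023510080 / 11573877497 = 4.32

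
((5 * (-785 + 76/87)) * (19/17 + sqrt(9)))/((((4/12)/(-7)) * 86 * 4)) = 83568275/84796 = 985.52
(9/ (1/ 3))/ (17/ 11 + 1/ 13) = 3861/ 232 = 16.64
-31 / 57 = -0.54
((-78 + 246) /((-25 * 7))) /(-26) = 12 /325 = 0.04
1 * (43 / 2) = 43 / 2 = 21.50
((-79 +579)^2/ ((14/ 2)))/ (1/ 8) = 2000000/ 7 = 285714.29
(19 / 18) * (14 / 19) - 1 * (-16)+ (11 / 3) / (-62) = 9329 / 558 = 16.72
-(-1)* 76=76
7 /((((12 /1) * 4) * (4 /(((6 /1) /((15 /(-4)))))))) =-7 /120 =-0.06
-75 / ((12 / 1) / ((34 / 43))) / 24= -425 / 2064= -0.21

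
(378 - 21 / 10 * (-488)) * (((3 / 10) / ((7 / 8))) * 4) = 48096 / 25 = 1923.84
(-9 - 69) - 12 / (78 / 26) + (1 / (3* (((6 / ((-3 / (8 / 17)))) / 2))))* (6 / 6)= -1985 / 24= -82.71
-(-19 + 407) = -388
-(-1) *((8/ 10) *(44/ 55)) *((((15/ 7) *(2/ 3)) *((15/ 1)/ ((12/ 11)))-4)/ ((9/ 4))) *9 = 7008/ 175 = 40.05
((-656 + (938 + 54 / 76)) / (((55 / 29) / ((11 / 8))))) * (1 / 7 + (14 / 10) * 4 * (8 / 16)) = 32089341 / 53200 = 603.18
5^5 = 3125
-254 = -254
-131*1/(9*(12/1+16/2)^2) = -131/3600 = -0.04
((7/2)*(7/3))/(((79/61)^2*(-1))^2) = 678446209/233700486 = 2.90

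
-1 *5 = -5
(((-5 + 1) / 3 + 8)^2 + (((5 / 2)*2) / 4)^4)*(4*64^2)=6913600 / 9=768177.78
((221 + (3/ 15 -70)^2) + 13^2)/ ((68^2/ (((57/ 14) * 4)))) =1071201/ 57800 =18.53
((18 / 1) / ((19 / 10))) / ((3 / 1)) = 60 / 19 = 3.16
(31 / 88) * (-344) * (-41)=54653 / 11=4968.45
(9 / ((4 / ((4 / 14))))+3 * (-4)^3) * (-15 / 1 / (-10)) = -8037 / 28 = -287.04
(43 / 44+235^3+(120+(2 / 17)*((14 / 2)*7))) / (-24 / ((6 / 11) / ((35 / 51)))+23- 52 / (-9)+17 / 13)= -1135782800451 / 9680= -117332933.93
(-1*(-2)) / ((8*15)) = 1 / 60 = 0.02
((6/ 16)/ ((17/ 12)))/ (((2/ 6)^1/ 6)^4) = 472392/ 17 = 27787.76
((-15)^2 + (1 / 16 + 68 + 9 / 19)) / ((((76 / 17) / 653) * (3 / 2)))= 28583.73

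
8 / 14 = 4 / 7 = 0.57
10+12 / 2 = 16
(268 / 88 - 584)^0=1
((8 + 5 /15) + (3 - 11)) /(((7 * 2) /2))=0.05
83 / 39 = 2.13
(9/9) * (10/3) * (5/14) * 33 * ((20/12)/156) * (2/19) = 1375/31122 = 0.04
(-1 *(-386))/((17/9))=3474/17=204.35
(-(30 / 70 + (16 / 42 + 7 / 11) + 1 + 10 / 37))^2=538936225 / 73051209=7.38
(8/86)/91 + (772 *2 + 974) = 9852938/3913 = 2518.00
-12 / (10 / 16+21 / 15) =-160 / 27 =-5.93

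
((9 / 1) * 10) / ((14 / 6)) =270 / 7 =38.57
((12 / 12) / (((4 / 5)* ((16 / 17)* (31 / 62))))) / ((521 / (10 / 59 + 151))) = 758115 / 983648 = 0.77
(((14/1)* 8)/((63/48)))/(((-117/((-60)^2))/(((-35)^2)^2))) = -3940102564.10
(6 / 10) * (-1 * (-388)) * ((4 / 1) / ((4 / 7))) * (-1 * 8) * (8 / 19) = -521472 / 95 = -5489.18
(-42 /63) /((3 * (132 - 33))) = -2 /891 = -0.00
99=99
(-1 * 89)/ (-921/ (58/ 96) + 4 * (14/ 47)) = 121307/ 2076152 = 0.06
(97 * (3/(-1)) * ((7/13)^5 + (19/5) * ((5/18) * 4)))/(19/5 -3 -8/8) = 6916292545/1113879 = 6209.20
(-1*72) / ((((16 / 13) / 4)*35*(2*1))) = -117 / 35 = -3.34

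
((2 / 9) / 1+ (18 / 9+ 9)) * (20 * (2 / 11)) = 4040 / 99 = 40.81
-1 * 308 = -308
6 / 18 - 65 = -194 / 3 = -64.67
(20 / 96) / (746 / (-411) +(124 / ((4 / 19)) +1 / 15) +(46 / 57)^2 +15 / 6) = 3709275 / 10511839508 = 0.00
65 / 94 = 0.69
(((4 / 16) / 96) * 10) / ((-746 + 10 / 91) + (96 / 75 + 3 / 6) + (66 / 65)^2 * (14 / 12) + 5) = -29575 / 838026528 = -0.00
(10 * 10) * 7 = 700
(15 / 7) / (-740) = -3 / 1036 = -0.00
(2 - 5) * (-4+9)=-15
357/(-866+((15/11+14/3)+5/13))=-153153/368762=-0.42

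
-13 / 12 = -1.08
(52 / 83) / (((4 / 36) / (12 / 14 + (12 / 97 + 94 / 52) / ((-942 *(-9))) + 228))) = 1290.42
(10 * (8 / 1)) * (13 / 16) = 65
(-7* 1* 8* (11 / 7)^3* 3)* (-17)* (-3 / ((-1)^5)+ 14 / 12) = 46177.55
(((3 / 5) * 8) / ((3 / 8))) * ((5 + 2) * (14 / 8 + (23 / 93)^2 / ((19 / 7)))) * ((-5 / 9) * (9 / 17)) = -7676144 / 164331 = -46.71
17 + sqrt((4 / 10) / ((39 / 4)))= 2 * sqrt(390) / 195 + 17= 17.20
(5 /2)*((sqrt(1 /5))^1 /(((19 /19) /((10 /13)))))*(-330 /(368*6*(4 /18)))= -2475*sqrt(5) /9568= -0.58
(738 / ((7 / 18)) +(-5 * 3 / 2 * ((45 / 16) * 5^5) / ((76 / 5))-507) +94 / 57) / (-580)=150373591 / 29621760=5.08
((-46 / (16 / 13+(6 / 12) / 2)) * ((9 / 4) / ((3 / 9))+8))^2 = 1244819524 / 5929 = 209954.38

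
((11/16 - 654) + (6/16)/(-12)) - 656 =-41899/32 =-1309.34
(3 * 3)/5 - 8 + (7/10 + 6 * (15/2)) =79/2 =39.50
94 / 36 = 47 / 18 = 2.61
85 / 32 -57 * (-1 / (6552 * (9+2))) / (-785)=200375099 / 75435360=2.66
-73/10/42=-73/420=-0.17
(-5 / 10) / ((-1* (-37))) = -1 / 74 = -0.01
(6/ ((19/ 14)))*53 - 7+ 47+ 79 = 6713/ 19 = 353.32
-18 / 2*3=-27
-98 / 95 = -1.03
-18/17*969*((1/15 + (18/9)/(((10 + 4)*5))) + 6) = -43776/7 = -6253.71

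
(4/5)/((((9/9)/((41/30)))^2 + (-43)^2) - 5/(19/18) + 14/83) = 10603748/24454459445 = 0.00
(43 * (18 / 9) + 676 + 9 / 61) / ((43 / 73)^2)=247750539 / 112789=2196.58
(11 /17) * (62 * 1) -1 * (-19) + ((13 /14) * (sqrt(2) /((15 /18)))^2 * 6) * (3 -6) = 32667 /2975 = 10.98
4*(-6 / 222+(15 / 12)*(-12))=-2224 / 37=-60.11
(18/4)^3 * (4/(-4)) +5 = -689/8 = -86.12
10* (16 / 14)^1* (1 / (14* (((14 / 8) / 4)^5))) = 41943040 / 823543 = 50.93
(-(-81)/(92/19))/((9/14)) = 26.02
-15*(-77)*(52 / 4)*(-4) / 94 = -30030 / 47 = -638.94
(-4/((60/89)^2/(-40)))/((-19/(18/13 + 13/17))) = -39.82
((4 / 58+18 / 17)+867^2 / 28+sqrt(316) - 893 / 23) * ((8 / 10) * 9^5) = 472392 * sqrt(79) / 5+502591587317487 / 396865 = 1267244155.27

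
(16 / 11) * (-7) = -112 / 11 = -10.18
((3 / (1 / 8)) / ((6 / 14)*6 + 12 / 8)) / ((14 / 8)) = 64 / 19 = 3.37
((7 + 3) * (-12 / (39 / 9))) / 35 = -0.79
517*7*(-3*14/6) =-25333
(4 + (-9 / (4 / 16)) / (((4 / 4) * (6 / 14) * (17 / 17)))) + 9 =-71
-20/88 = -5/22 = -0.23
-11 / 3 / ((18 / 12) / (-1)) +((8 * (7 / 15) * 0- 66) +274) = 1894 / 9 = 210.44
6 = 6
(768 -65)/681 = 703/681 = 1.03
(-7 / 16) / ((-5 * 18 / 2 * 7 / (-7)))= -7 / 720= -0.01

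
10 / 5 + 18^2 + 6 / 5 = 1636 / 5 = 327.20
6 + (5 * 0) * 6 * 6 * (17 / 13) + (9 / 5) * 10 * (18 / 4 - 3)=33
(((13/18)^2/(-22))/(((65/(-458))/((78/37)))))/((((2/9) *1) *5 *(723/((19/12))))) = 735319/1059339600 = 0.00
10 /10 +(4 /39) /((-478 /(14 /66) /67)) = 306655 /307593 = 1.00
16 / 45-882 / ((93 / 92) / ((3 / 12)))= -303794 / 1395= -217.77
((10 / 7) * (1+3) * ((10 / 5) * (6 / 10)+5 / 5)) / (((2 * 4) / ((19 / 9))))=209 / 63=3.32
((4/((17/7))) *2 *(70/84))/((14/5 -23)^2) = 3500/520251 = 0.01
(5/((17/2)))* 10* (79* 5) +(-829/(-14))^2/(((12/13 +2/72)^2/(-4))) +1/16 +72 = -34619427084023/2639277200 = -13117.01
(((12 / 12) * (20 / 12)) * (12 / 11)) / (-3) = -20 / 33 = -0.61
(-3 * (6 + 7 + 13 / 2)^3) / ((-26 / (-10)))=-68445 / 8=-8555.62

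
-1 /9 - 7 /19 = -82 /171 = -0.48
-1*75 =-75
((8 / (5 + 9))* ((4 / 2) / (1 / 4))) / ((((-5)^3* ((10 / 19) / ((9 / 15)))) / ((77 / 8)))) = -1254 / 3125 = -0.40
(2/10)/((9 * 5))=1/225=0.00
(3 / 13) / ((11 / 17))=51 / 143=0.36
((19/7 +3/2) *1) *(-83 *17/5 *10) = -83249/7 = -11892.71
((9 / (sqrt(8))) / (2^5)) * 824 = 81.94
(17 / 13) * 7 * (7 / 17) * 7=26.38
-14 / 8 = -7 / 4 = -1.75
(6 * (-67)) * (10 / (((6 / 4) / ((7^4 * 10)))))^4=-7125140314122454400000000 / 27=-263894085708239051851851.90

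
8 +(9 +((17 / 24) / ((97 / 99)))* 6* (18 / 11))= 4675 / 194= 24.10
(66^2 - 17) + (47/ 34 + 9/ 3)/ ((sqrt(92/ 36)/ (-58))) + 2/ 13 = 56409/ 13 - 12963*sqrt(23)/ 391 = 4180.16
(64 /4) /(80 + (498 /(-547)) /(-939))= 1369688 /6848523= 0.20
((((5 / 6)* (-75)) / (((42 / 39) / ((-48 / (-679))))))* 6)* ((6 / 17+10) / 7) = -20592000 / 565607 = -36.41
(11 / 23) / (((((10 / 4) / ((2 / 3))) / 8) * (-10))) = -176 / 1725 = -0.10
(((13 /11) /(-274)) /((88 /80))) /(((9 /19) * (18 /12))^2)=-93860 /12084633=-0.01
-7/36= -0.19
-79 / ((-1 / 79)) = 6241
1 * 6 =6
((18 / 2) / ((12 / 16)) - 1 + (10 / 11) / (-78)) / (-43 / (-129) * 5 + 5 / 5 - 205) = -4714 / 86801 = -0.05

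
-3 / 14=-0.21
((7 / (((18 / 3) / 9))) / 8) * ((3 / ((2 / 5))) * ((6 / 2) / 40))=189 / 256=0.74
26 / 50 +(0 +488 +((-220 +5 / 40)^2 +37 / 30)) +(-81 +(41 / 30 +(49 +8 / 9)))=702792353 / 14400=48805.02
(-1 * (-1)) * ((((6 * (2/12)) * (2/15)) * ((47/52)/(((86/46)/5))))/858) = 1081/2877732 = 0.00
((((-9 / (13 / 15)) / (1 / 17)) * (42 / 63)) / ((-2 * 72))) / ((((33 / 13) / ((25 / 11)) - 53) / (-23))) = 48875 / 134896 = 0.36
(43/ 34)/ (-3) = -43/ 102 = -0.42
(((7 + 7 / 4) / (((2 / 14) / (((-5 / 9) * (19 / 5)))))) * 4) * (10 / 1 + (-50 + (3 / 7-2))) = 21501.67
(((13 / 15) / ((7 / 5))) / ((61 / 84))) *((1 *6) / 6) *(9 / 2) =234 / 61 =3.84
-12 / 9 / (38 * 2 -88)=1 / 9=0.11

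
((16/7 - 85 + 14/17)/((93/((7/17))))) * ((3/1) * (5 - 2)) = -29235/8959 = -3.26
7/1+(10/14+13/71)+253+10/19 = 2468624/9443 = 261.42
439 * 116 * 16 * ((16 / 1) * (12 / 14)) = 78219264 / 7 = 11174180.57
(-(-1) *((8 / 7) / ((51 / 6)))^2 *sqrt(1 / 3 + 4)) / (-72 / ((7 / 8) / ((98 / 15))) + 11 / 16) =-20480 *sqrt(39) / 1824772299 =-0.00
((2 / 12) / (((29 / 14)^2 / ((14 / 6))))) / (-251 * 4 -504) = -343 / 5707026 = -0.00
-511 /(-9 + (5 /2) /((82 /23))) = 83804 /1361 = 61.58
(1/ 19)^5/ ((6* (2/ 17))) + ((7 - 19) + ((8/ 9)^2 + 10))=-970630349/ 802256076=-1.21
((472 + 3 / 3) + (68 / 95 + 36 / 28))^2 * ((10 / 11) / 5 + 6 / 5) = 36282780864 / 116375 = 311774.70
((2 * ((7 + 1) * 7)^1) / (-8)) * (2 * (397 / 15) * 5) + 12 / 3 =-11104 / 3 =-3701.33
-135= -135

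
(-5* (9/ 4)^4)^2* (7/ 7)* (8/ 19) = 1076168025/ 155648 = 6914.11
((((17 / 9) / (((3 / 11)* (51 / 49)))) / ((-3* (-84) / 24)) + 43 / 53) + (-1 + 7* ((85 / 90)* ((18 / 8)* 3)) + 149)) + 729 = 95105755 / 103032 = 923.07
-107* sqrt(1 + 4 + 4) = -321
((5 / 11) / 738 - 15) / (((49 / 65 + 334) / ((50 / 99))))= -197868125 / 8743658319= -0.02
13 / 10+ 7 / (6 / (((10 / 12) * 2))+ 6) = 487 / 240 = 2.03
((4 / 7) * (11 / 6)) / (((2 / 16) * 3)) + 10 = 12.79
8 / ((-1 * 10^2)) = -2 / 25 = -0.08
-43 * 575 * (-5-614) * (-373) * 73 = -416733718475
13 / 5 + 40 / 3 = 239 / 15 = 15.93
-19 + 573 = 554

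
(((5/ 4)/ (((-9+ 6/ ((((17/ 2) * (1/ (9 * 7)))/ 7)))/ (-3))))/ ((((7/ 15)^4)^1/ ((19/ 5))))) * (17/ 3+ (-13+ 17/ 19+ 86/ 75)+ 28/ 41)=1029999825/ 224839244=4.58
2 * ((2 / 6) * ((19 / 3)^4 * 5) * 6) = 2606420 / 81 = 32178.02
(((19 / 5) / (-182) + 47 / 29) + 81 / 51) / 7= 1430253 / 3140410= 0.46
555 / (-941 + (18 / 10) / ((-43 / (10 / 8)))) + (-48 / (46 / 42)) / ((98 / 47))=-80443812 / 3722803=-21.61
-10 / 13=-0.77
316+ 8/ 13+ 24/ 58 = 119520/ 377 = 317.03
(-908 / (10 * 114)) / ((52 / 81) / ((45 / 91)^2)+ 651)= -2482245 / 2037006853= -0.00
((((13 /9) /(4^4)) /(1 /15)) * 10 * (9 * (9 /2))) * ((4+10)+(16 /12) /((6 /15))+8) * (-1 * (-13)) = 722475 /64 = 11288.67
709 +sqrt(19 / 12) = 710.26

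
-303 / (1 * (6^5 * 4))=-0.01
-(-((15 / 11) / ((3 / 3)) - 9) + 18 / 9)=-106 / 11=-9.64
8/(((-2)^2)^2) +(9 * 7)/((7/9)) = 163/2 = 81.50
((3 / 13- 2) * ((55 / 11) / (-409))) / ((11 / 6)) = 690 / 58487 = 0.01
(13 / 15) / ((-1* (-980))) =0.00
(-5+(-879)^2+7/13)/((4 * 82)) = 10044275/4264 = 2355.60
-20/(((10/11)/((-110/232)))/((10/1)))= 3025/29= 104.31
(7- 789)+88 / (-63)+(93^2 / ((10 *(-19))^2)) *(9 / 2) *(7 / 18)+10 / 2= -7077417391 / 9097200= -777.98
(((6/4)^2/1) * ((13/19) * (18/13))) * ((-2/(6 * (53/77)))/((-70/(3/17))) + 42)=30652911/342380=89.53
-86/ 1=-86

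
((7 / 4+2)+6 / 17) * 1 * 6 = 24.62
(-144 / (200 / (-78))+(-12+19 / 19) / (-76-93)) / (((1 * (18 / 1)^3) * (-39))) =-237551 / 960967800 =-0.00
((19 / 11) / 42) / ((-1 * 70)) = -19 / 32340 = -0.00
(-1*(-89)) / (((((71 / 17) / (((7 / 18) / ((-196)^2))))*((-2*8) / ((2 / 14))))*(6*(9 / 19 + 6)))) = -28747 / 579721411584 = -0.00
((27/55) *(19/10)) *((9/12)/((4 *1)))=1539/8800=0.17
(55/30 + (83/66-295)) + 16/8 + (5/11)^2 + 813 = 63319/121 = 523.30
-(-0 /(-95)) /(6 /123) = 0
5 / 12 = 0.42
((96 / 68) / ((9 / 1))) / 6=4 / 153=0.03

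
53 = 53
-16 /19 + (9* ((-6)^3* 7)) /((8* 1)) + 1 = -32316 /19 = -1700.84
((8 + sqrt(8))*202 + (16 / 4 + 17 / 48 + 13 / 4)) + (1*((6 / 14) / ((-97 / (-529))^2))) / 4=404*sqrt(2) + 5142975455 / 3161424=2198.13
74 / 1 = 74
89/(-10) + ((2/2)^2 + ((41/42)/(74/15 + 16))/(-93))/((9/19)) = -6.79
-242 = -242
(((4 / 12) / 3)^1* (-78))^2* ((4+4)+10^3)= 75712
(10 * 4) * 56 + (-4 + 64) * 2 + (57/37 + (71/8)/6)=4196723/1776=2363.02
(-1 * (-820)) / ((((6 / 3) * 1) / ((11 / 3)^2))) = 49610 / 9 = 5512.22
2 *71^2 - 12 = 10070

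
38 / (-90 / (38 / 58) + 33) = -722 / 1983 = -0.36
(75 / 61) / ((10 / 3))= 45 / 122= 0.37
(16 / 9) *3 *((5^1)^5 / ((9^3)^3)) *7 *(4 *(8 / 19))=0.00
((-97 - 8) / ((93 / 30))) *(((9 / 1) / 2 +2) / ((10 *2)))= -1365 / 124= -11.01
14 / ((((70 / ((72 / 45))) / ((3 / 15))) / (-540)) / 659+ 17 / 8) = 3985632 / 604787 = 6.59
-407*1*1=-407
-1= -1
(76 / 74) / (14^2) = 19 / 3626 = 0.01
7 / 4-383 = -1525 / 4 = -381.25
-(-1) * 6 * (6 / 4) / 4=9 / 4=2.25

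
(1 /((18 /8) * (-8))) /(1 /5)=-5 /18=-0.28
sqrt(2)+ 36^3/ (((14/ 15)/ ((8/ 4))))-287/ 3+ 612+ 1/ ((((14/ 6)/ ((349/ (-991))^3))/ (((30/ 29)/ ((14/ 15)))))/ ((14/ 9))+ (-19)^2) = sqrt(2)+ 4440773150701282681/ 44189664694077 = 100494.89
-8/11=-0.73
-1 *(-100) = 100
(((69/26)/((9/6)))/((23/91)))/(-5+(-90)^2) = 7/8095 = 0.00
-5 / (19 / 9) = -2.37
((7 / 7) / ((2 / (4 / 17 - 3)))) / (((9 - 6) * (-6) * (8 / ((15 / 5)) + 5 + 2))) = 47 / 5916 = 0.01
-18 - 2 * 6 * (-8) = 78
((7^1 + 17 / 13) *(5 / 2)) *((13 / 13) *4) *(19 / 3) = 6840 / 13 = 526.15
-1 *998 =-998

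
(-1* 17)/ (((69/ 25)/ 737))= -313225/ 69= -4539.49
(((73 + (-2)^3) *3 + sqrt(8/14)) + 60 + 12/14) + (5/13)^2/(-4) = 2 *sqrt(7)/7 + 1210541/4732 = 256.58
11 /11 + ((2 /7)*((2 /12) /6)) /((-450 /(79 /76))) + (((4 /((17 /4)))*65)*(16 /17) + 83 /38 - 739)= -844649603431 /1245358800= -678.24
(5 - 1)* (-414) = -1656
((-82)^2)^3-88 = 304006671336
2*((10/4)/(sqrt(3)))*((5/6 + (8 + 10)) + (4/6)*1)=65*sqrt(3)/2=56.29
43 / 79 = 0.54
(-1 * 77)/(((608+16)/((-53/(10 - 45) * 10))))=-583/312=-1.87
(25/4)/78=25/312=0.08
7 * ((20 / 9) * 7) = 980 / 9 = 108.89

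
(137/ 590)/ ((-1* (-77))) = 0.00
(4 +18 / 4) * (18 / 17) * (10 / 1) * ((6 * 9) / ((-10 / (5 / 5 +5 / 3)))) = -1296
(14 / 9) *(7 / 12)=49 / 54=0.91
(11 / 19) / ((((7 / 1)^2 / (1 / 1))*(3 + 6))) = 11 / 8379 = 0.00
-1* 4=-4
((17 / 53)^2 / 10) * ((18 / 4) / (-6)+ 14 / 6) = 5491 / 337080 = 0.02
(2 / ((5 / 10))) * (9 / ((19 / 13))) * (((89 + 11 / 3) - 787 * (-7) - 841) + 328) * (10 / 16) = 1488435 / 19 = 78338.68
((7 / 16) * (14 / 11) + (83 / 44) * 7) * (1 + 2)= 3633 / 88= 41.28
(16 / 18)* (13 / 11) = 104 / 99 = 1.05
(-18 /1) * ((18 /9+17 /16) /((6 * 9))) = -49 /48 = -1.02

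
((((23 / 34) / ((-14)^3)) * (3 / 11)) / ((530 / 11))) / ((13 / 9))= -621 / 642809440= -0.00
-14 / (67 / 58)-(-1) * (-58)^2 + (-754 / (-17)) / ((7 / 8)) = 27128688 / 7973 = 3402.57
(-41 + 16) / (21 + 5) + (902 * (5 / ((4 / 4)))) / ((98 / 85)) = 4982325 / 1274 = 3910.77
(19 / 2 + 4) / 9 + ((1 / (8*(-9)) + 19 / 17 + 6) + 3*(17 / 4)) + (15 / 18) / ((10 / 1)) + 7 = 34807 / 1224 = 28.44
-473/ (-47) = 473/ 47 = 10.06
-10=-10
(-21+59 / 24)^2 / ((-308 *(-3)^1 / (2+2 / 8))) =198025 / 236544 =0.84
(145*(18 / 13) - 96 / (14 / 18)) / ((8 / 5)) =17595 / 364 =48.34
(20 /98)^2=100 /2401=0.04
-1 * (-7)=7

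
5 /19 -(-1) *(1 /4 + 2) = 191 /76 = 2.51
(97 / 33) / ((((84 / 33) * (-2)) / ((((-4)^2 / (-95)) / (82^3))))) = 97 / 549989580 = 0.00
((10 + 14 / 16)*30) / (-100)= -261 / 80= -3.26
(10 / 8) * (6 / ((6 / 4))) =5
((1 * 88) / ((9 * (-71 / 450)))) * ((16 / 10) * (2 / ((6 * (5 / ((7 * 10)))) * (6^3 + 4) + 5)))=-19712 / 9869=-2.00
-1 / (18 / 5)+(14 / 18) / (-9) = -59 / 162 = -0.36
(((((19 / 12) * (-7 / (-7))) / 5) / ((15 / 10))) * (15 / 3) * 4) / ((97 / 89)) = 3382 / 873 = 3.87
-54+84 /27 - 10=-548 /9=-60.89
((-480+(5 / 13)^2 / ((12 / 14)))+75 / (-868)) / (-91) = 211198555 / 40046916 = 5.27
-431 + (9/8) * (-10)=-1769/4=-442.25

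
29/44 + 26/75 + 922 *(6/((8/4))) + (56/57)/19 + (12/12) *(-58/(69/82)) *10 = 56931021857/27399900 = 2077.78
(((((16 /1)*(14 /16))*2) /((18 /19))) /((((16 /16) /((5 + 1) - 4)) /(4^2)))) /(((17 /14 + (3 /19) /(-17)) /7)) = 269438848 /49041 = 5494.15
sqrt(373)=19.31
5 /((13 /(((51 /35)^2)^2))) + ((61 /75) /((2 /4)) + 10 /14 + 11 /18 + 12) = 1171845823 /70229250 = 16.69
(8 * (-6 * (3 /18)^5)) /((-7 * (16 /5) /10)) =25 /9072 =0.00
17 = 17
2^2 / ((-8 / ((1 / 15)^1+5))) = -2.53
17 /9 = 1.89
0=0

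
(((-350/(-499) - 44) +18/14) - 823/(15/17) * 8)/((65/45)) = -1179497307/227045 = -5194.99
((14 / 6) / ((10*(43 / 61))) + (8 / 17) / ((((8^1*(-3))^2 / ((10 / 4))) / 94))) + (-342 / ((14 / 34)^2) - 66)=-26854523503 / 12894840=-2082.58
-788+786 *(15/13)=1546/13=118.92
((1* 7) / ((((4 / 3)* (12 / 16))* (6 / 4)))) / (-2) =-7 / 3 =-2.33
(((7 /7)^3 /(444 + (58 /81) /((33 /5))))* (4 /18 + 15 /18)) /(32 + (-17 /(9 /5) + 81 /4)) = 50787 /914662091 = 0.00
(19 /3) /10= 0.63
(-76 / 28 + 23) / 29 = 142 / 203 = 0.70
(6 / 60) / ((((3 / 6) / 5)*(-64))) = -1 / 64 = -0.02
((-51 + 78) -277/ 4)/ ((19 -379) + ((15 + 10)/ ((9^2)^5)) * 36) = 5036466357/ 42914269520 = 0.12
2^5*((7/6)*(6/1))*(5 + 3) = 1792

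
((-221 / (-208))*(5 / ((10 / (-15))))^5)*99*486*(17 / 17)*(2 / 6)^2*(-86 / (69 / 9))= 4451371959375 / 2944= 1512014931.85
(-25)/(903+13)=-25/916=-0.03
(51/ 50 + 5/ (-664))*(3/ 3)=16807/ 16600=1.01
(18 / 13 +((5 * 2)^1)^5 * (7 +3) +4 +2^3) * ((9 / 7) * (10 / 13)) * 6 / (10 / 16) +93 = 11232260355 / 1183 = 9494725.57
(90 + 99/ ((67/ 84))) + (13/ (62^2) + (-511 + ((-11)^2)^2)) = 3694300135/ 257548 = 14344.12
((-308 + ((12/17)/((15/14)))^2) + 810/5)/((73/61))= -64154554/527425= -121.64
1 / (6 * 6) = 0.03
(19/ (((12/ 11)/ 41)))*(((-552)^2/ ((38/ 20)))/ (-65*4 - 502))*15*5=-1431474000/ 127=-11271448.82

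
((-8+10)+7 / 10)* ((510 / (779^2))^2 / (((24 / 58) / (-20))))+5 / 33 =1840159875755 / 12152447976273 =0.15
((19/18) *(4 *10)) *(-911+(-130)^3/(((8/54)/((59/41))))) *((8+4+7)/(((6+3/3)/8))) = -7219938947680/369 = -19566230210.51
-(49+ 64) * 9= -1017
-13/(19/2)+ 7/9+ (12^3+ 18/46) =6795440/3933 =1727.80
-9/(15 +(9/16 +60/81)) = -3888/7043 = -0.55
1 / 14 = 0.07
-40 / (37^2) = -40 / 1369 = -0.03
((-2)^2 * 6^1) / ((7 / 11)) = 264 / 7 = 37.71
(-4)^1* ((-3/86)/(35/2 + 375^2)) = 12/12095255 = 0.00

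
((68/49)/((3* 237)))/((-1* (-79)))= 68/2752281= 0.00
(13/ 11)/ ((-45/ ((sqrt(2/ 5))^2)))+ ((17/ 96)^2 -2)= -1671983/ 844800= -1.98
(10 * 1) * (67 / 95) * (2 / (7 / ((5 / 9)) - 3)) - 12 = -2401 / 228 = -10.53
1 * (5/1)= 5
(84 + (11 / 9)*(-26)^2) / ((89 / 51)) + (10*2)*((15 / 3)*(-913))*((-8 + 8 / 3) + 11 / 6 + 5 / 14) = 537271048 / 1869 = 287464.45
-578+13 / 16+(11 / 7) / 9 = -581629 / 1008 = -577.01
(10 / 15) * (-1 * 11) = -7.33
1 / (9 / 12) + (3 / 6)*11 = 41 / 6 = 6.83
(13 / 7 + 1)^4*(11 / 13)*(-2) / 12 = -880000 / 93639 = -9.40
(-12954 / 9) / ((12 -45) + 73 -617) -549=-946001 / 1731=-546.51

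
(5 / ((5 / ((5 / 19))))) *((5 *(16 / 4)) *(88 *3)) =26400 / 19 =1389.47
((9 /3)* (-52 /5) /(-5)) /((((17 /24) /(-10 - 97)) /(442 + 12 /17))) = -417297.69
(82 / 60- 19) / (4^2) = -529 / 480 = -1.10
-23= -23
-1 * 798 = -798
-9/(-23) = 0.39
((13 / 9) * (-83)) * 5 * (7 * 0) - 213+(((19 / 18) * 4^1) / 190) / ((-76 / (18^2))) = -20244 / 95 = -213.09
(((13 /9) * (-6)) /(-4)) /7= 13 /42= 0.31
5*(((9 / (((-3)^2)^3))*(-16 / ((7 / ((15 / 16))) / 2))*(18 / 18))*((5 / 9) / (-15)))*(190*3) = 5.58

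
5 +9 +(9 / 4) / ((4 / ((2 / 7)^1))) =793 / 56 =14.16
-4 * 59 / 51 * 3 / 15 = -236 / 255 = -0.93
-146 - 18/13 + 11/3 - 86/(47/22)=-337223/1833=-183.97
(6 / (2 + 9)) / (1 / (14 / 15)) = 28 / 55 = 0.51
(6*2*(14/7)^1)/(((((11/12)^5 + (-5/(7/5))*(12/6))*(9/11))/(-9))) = 459841536/11314243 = 40.64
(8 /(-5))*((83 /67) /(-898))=332 /150415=0.00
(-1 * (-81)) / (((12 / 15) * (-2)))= -405 / 8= -50.62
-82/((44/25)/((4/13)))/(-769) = 2050/109967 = 0.02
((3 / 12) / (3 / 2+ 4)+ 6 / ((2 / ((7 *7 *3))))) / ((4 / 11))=9703 / 8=1212.88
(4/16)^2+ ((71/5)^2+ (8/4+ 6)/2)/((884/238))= 288221/5200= 55.43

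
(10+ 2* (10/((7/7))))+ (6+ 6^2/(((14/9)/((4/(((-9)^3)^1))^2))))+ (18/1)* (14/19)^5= 4538603562260/113719798773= 39.91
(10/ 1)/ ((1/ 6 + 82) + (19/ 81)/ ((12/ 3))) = 3240/ 26641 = 0.12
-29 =-29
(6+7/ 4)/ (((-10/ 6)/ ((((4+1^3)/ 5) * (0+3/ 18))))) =-31/ 40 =-0.78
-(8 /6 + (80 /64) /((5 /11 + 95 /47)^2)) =-6044747 /3932160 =-1.54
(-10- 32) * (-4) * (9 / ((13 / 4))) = 6048 / 13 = 465.23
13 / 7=1.86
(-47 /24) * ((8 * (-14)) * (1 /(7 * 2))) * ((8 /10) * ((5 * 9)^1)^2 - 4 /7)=532792 /21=25371.05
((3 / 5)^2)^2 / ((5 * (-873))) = -9 / 303125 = -0.00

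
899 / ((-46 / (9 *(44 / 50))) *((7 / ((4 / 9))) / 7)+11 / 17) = -672452 / 9291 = -72.38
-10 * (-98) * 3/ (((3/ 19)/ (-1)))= -18620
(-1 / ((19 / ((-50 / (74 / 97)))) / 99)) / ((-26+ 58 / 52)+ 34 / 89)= -555533550 / 39859397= -13.94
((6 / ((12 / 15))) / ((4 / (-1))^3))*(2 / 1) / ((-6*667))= 5 / 85376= 0.00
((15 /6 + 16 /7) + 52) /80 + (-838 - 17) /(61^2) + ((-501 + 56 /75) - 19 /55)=-343902052801 /687640800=-500.12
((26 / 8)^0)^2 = 1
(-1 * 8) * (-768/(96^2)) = 2/3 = 0.67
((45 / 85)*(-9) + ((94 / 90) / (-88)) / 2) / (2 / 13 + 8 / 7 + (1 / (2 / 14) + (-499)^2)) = -58451029 / 3050921665440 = -0.00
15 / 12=5 / 4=1.25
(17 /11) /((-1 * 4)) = -17 /44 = -0.39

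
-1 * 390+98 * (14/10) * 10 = 982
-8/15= -0.53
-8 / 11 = -0.73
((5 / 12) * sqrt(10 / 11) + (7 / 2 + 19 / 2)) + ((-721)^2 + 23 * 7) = 5 * sqrt(110) / 132 + 520015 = 520015.40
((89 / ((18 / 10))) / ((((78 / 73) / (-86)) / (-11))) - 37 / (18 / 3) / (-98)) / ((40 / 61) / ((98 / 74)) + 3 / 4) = 183709046249 / 5225337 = 35157.36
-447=-447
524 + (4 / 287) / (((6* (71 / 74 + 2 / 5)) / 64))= 226982852 / 433083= 524.11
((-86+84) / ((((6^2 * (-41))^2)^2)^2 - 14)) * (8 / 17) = -8 / 191473989230433303202922377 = -0.00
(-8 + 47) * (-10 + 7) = -117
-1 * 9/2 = -4.50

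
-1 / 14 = -0.07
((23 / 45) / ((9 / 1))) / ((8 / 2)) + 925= 1498523 / 1620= 925.01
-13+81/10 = -49/10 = -4.90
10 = 10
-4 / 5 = -0.80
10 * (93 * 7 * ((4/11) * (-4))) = -104160/11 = -9469.09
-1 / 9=-0.11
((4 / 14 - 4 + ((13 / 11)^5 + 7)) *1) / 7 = 6303224 / 7891499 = 0.80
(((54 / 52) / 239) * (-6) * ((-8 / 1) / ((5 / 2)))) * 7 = 9072 / 15535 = 0.58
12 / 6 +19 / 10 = 39 / 10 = 3.90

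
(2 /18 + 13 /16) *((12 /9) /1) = 133 /108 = 1.23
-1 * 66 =-66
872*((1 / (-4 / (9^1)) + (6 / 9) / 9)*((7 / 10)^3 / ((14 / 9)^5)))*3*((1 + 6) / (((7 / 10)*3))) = -11204001 / 15680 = -714.54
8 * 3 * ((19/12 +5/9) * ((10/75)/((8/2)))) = 77/45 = 1.71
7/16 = 0.44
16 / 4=4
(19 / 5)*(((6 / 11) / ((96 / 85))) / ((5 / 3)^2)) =2907 / 4400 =0.66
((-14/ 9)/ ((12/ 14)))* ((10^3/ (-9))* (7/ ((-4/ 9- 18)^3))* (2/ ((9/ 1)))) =-85750/ 1715361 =-0.05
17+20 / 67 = 1159 / 67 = 17.30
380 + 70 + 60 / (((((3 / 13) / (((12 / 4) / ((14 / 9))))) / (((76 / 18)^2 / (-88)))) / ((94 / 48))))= 1391945 / 5544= 251.07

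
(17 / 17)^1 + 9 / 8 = 17 / 8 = 2.12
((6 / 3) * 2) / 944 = 1 / 236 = 0.00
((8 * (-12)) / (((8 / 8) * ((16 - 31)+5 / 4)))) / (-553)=-384 / 30415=-0.01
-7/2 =-3.50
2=2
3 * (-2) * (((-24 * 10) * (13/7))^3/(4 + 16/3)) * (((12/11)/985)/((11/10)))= 3280103424000/57232637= 57311.76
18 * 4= 72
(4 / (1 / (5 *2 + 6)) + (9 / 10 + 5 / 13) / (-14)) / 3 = 38771 / 1820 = 21.30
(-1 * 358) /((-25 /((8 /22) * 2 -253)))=-39738 /11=-3612.55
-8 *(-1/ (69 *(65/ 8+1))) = 64/ 5037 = 0.01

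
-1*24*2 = -48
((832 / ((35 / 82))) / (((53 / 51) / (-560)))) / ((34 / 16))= -26198016 / 53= -494302.19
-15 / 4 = -3.75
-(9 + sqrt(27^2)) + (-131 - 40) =-207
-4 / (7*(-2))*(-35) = -10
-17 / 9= -1.89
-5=-5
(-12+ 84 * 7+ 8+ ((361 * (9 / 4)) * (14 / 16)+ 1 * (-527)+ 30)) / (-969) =-8509 / 10336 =-0.82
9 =9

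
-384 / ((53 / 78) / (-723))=21655296 / 53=408590.49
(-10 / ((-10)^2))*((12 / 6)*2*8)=-16 / 5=-3.20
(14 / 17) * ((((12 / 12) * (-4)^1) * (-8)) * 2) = 896 / 17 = 52.71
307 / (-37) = -307 / 37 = -8.30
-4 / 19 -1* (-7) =129 / 19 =6.79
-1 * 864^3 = -644972544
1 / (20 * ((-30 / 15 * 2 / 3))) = -3 / 80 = -0.04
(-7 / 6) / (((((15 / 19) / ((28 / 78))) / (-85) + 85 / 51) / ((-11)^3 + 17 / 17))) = 21049910 / 22259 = 945.68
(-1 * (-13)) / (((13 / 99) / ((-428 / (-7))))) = 42372 / 7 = 6053.14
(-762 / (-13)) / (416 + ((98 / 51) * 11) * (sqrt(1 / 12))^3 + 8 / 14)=17476909204608 / 124205790590219 - 12316611384 * sqrt(3) / 124205790590219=0.14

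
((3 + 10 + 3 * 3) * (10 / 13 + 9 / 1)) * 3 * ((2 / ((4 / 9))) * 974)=36738306 / 13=2826023.54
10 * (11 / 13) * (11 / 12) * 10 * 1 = 3025 / 39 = 77.56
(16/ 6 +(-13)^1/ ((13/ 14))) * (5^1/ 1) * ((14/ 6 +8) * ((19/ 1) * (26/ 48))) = -650845/ 108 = -6026.34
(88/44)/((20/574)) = 287/5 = 57.40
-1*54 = -54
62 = 62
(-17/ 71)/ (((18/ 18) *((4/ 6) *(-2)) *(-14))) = -51/ 3976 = -0.01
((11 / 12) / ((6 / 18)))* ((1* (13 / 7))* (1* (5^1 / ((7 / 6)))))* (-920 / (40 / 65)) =-3206775 / 98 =-32722.19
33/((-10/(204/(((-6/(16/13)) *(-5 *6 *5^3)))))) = -1496/40625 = -0.04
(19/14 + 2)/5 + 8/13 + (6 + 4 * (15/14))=10531/910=11.57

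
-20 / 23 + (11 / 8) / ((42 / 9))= -0.57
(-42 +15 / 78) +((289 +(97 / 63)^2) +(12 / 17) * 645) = 1236529309 / 1754298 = 704.86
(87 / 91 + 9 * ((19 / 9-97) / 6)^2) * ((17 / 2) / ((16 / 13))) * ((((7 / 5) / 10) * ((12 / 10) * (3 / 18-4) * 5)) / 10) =-5007.87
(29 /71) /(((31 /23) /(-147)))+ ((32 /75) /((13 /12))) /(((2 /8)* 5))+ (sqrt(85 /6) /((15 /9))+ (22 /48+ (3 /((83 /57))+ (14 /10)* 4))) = -257297909471 /7124637000+ sqrt(510) /10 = -33.86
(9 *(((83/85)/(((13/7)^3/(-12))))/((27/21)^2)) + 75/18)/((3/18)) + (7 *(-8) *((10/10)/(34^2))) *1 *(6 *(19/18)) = -35.07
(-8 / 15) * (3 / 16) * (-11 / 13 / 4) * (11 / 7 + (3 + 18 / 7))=55 / 364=0.15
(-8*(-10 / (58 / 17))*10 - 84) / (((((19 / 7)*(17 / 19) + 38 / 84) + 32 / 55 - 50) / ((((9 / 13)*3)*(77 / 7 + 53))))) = -429.82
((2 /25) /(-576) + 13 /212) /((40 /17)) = 396899 /15264000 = 0.03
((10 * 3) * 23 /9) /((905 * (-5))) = -46 /2715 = -0.02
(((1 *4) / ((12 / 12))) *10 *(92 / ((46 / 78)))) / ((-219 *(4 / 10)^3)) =-32500 / 73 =-445.21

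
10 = 10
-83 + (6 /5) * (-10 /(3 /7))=-111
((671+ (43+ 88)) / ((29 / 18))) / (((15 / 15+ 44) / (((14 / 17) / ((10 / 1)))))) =11228 / 12325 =0.91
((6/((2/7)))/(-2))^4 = 12155.06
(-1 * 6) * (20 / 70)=-12 / 7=-1.71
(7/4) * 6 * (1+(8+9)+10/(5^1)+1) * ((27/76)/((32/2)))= 11907/2432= 4.90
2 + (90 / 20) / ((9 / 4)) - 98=-94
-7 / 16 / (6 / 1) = -7 / 96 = -0.07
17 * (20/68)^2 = 25/17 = 1.47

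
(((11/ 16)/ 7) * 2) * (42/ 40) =33/ 160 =0.21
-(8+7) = -15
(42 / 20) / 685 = 0.00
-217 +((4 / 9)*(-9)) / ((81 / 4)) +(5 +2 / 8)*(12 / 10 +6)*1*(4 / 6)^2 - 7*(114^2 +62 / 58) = -1070907694 / 11745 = -91179.88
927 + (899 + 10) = 1836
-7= -7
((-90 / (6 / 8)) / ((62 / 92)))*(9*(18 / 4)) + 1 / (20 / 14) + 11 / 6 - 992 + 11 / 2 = -7621889 / 930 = -8195.58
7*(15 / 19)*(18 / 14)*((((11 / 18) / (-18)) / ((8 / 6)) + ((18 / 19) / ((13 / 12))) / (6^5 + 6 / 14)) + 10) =19312358563 / 272494352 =70.87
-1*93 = -93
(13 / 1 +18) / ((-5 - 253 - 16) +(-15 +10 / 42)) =-651 / 6064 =-0.11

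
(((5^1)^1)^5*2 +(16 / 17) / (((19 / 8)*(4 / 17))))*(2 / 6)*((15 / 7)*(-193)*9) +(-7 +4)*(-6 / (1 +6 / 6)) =-1031620473 / 133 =-7756544.91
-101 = -101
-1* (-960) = 960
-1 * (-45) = 45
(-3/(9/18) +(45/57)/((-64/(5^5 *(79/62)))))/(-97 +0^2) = 4155477/7313024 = 0.57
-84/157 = -0.54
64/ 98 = 32/ 49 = 0.65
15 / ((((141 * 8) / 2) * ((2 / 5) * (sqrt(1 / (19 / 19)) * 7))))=25 / 2632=0.01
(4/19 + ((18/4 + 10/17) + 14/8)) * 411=3742977/1292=2897.04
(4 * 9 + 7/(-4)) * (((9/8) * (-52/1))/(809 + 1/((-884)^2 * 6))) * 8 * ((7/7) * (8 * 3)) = -1803737984256/3793187425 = -475.52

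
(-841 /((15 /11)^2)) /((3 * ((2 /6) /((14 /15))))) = -1424654 /3375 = -422.12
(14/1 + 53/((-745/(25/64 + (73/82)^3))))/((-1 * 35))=-45749882387/115015364800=-0.40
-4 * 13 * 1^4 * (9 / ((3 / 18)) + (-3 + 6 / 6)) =-2704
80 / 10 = 8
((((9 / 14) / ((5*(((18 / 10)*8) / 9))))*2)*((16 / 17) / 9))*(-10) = -20 / 119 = -0.17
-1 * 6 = -6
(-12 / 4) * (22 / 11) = -6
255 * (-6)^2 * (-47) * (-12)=5177520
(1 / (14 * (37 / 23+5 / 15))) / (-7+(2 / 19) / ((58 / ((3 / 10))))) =-190095 / 36175846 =-0.01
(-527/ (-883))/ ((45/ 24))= 4216/ 13245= 0.32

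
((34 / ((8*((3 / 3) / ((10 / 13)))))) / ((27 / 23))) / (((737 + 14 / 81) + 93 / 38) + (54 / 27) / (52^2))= 1158924 / 307790003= 0.00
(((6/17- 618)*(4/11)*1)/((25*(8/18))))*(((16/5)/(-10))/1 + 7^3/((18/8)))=-2875152/935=-3075.03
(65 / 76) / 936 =5 / 5472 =0.00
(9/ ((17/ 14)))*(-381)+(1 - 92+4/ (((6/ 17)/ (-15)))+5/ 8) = -419459/ 136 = -3084.26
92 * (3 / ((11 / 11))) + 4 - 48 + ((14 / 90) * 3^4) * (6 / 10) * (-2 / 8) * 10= 2131 / 10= 213.10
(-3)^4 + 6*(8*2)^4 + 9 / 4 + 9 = 1573233 / 4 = 393308.25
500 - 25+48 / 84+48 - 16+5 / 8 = 28459 / 56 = 508.20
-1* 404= -404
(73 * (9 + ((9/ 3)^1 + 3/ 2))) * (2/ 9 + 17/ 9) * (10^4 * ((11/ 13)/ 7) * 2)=457710000/ 91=5029780.22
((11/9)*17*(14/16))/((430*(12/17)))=22253/371520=0.06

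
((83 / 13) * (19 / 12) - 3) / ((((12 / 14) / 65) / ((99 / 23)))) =426965 / 184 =2320.46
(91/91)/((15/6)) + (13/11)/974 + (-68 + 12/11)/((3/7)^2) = -175438243/482130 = -363.88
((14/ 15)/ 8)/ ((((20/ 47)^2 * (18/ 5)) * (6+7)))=15463/ 1123200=0.01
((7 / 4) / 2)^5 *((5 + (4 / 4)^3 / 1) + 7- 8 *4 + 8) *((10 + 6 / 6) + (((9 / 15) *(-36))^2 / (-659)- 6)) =-13072837547 / 539852800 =-24.22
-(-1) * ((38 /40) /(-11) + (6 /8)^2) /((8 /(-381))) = -159639 /7040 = -22.68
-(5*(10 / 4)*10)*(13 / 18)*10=-8125 / 9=-902.78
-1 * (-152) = 152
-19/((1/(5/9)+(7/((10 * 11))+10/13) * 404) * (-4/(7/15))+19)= 19019/2883409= 0.01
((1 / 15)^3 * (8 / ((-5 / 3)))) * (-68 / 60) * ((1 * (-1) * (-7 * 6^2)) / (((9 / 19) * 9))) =72352 / 759375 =0.10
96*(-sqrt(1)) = -96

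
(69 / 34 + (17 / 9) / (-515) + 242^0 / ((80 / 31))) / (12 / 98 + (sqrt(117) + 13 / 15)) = -108380305775 / 5267943398208 + 109572936375 * sqrt(13) / 1755981132736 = 0.20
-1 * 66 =-66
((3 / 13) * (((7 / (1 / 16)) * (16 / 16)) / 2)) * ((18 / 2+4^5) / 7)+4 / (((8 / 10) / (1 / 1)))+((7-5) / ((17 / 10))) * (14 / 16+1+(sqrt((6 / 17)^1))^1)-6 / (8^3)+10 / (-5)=20 * sqrt(102) / 289+108188649 / 56576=1912.97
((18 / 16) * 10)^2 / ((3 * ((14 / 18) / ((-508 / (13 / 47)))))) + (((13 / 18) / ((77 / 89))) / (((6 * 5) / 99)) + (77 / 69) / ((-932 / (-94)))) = -485801807811 / 4876690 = -99617.12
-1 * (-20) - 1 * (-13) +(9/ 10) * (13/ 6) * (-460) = -864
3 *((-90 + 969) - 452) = 1281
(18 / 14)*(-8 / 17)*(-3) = 1.82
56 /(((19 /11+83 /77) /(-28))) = -15092 /27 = -558.96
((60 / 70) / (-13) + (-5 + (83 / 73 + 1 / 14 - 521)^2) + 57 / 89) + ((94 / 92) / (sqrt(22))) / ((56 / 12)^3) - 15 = 1269 * sqrt(22) / 2776928 + 326484384160729 / 1208467988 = 270163.87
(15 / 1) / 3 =5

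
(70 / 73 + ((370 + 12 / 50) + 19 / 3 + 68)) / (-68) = -2439289 / 372300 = -6.55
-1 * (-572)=572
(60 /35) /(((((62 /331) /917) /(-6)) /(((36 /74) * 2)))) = -56195856 /1147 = -48993.77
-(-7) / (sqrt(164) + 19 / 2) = -266 / 295 + 56 * sqrt(41) / 295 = 0.31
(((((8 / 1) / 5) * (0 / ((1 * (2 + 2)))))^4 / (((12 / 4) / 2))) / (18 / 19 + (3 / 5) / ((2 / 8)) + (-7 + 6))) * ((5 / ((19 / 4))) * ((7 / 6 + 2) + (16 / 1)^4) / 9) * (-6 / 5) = 0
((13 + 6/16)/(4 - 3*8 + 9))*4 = -107/22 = -4.86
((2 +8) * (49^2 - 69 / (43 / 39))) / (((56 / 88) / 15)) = 165910800 / 301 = 551198.67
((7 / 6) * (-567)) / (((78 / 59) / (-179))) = 4657401 / 52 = 89565.40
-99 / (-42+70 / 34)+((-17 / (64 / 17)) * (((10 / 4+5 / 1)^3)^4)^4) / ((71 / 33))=-1835109534258046412485425054594401217400443450239703607397020263 / 868456137743616966656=-2113071063123514916444131000000000000000000.00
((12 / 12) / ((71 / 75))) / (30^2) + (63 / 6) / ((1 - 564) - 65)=-4159 / 267528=-0.02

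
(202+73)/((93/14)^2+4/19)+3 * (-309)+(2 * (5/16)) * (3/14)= -3405144767/3698576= -920.66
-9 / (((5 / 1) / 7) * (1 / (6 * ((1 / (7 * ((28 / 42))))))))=-81 / 5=-16.20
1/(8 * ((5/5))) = 1/8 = 0.12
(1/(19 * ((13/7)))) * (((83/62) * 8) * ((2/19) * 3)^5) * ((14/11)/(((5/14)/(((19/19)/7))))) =505999872/1042771952365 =0.00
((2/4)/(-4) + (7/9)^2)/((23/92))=311/162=1.92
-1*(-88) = 88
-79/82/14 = -79/1148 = -0.07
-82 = -82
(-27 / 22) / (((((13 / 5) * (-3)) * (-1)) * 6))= -15 / 572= -0.03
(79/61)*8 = 632/61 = 10.36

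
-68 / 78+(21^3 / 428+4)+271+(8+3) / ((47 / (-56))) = 282.66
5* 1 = 5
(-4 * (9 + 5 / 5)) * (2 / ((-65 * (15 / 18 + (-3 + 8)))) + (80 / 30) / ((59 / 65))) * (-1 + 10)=-28341024 / 26845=-1055.73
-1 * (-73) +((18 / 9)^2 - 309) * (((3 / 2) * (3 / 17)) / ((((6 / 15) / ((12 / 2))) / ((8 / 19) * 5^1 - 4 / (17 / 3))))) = -8904707 / 5491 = -1621.69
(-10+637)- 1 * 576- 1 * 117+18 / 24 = -261 / 4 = -65.25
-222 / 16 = -111 / 8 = -13.88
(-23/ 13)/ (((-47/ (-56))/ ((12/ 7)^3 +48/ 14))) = -534336/ 29939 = -17.85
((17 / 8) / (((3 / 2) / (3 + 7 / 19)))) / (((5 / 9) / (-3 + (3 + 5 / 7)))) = 816 / 133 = 6.14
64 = 64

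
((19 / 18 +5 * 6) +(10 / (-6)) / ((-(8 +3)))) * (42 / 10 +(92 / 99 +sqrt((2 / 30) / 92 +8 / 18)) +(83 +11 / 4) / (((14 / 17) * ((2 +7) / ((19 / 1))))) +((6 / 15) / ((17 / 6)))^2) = 6179 * sqrt(211945) / 136620 +7954323790627 / 1132995600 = 7041.43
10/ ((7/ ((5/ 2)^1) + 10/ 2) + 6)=50/ 69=0.72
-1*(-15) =15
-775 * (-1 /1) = 775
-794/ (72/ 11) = -4367/ 36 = -121.31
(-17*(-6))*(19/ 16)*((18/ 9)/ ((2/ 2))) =969/ 4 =242.25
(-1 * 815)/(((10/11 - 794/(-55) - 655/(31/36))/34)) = 23622775/635368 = 37.18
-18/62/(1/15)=-135/31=-4.35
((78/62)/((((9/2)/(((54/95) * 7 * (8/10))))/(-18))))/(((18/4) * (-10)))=26208/73625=0.36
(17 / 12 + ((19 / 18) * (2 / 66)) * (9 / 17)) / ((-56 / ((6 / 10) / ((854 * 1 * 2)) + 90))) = -2.30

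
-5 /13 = -0.38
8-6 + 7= 9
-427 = -427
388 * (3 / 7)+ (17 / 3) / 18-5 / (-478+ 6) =166.61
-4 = -4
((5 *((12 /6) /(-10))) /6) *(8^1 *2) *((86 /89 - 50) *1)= 34912 /267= 130.76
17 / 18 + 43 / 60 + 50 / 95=2.19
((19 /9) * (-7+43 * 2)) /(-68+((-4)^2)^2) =0.89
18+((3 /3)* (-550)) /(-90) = 24.11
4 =4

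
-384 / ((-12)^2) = -8 / 3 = -2.67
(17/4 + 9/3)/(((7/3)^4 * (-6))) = -783/19208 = -0.04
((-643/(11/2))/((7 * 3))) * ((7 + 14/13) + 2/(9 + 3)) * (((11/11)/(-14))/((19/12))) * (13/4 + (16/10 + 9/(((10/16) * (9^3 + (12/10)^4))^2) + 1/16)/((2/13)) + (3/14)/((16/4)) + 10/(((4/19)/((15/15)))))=661807403930263549403/5188415259343876560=127.55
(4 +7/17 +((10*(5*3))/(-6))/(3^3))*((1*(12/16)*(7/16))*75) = 4375/51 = 85.78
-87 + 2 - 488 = -573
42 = 42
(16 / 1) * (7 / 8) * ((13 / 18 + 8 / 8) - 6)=-539 / 9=-59.89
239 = 239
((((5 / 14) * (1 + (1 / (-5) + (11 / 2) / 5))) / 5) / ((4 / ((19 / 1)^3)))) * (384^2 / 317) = 1201038336 / 11095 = 108250.41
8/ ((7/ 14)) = 16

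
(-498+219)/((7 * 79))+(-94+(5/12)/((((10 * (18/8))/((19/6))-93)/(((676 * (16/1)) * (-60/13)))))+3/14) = 8340565/56406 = 147.87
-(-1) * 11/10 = 11/10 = 1.10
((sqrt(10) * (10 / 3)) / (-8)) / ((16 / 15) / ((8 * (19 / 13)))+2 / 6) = -475 * sqrt(10) / 484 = -3.10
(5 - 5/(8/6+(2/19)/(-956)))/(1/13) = 118027/7265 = 16.25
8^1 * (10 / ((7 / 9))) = 720 / 7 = 102.86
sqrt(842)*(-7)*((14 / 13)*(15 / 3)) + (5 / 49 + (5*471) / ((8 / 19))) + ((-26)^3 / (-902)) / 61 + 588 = 66663725847 / 10784312 - 490*sqrt(842) / 13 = 5087.82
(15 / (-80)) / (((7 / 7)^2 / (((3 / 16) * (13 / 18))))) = -13 / 512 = -0.03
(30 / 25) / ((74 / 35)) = 21 / 37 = 0.57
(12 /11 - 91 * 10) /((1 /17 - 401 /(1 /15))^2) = -1444711 /57507342838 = -0.00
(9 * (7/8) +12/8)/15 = 5/8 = 0.62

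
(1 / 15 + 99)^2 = 9814.20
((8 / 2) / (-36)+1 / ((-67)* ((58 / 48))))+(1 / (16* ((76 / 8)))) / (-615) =-67280269 / 544894920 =-0.12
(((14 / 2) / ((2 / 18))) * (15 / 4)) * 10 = 4725 / 2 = 2362.50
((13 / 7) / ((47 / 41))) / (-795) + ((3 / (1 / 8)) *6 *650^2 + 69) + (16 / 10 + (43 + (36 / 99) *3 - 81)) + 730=60840763.69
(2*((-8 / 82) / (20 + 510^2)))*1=-1 / 1333115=-0.00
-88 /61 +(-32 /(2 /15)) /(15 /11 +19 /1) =-11297 /854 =-13.23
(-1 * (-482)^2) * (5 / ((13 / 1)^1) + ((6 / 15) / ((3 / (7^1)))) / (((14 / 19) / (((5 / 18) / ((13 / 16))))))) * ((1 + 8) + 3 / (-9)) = -133353976 / 81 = -1646345.38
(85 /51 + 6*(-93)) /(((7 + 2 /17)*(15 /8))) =-226984 /5445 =-41.69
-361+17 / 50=-18033 / 50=-360.66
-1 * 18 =-18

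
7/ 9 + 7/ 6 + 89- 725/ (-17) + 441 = 175825/ 306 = 574.59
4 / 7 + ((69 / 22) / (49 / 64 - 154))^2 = 739427228 / 1293049681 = 0.57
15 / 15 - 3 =-2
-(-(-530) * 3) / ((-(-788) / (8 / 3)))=-1060 / 197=-5.38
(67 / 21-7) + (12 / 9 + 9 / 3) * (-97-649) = -67966 / 21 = -3236.48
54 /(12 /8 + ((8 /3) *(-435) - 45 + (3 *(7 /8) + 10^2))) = -432 /8807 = -0.05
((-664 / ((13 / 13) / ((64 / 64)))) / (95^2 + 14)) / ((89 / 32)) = -0.03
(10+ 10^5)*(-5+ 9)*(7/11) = 2800280/11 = 254570.91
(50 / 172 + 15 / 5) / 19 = 283 / 1634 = 0.17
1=1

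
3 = 3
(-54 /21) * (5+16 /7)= -918 /49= -18.73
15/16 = 0.94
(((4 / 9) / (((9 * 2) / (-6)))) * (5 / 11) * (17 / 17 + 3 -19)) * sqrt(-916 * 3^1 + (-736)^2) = 200 * sqrt(134737) / 99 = 741.55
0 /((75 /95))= 0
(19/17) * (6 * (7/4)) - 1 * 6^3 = -6945/34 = -204.26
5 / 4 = 1.25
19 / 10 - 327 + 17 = -3081 / 10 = -308.10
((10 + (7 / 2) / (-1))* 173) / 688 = 2249 / 1376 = 1.63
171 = 171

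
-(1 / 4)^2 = -1 / 16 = -0.06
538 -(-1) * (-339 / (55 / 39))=16369 / 55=297.62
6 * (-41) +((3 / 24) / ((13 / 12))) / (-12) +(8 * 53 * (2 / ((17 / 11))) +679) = 1735639 / 1768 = 981.70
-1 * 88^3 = -681472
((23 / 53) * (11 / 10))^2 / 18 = 64009 / 5056200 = 0.01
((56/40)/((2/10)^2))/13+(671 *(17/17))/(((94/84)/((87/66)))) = 484582/611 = 793.10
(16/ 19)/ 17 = 16/ 323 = 0.05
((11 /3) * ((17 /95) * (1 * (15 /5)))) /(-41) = -187 /3895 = -0.05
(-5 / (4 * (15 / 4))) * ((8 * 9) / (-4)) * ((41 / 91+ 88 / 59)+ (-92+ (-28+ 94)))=-775002 / 5369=-144.35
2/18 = 1/9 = 0.11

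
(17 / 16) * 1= 17 / 16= 1.06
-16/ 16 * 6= -6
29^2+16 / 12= 2527 / 3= 842.33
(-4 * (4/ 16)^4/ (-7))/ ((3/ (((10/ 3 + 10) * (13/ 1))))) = 65/ 504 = 0.13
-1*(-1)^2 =-1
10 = 10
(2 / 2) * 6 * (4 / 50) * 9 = 108 / 25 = 4.32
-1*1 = -1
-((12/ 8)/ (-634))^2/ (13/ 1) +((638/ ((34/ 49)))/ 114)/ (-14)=-11668389445/ 20253758928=-0.58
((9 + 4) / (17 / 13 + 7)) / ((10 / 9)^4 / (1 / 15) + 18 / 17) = 232713 / 3557464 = 0.07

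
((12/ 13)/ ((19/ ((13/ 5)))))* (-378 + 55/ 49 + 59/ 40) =-2207367/ 46550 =-47.42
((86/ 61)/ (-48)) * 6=-0.18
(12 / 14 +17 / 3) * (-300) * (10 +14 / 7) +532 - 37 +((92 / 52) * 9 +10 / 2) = -2090251 / 91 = -22969.79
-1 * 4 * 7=-28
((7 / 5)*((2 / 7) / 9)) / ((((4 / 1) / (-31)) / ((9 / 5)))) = -31 / 50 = -0.62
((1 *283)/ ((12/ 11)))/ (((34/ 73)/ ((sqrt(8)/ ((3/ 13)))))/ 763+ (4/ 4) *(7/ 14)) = 1632152074850297/ 3145811870202-38319408127 *sqrt(2)/ 1048603956734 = 518.78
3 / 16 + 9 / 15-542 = -43297 / 80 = -541.21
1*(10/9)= 10/9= 1.11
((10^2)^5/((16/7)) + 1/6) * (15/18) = 131250000005/36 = 3645833333.47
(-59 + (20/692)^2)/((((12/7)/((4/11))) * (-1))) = 12.51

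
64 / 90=32 / 45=0.71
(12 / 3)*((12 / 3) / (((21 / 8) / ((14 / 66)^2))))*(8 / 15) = 7168 / 49005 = 0.15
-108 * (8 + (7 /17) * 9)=-21492 /17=-1264.24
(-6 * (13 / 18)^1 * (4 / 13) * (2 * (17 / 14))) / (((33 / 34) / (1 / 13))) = -2312 / 9009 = -0.26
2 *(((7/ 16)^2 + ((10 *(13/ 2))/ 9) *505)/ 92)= 8403641/ 105984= 79.29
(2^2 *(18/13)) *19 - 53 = 679/13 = 52.23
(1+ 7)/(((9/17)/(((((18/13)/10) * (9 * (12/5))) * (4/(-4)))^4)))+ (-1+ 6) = 13544214948149/11156640625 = 1214.00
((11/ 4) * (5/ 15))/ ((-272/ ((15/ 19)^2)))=-825/ 392768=-0.00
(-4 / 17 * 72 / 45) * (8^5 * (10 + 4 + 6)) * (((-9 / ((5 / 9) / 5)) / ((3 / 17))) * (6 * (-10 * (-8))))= 54358179840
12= 12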